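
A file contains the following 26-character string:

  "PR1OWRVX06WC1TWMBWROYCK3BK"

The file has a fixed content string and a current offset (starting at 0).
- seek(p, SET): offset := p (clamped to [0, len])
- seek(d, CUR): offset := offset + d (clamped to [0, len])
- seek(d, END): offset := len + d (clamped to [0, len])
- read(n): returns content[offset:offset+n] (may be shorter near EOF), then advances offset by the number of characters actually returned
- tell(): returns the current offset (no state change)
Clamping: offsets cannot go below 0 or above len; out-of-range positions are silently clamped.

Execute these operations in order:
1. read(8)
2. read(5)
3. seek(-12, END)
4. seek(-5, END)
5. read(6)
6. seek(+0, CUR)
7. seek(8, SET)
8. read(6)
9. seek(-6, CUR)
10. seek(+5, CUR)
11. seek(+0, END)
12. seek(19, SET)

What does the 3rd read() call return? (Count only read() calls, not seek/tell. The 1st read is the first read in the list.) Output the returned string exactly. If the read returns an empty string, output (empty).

After 1 (read(8)): returned 'PR1OWRVX', offset=8
After 2 (read(5)): returned '06WC1', offset=13
After 3 (seek(-12, END)): offset=14
After 4 (seek(-5, END)): offset=21
After 5 (read(6)): returned 'CK3BK', offset=26
After 6 (seek(+0, CUR)): offset=26
After 7 (seek(8, SET)): offset=8
After 8 (read(6)): returned '06WC1T', offset=14
After 9 (seek(-6, CUR)): offset=8
After 10 (seek(+5, CUR)): offset=13
After 11 (seek(+0, END)): offset=26
After 12 (seek(19, SET)): offset=19

Answer: CK3BK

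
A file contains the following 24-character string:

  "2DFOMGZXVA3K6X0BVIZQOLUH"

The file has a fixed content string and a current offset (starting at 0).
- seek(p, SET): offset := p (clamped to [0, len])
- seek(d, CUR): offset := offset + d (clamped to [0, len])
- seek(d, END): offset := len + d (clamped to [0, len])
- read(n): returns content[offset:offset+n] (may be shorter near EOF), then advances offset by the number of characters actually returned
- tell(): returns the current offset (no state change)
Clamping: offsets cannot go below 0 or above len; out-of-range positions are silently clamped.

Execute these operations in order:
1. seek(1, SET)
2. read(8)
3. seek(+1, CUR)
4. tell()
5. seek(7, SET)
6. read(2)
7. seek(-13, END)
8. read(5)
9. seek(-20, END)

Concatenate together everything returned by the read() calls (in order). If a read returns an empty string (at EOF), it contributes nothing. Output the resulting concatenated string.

After 1 (seek(1, SET)): offset=1
After 2 (read(8)): returned 'DFOMGZXV', offset=9
After 3 (seek(+1, CUR)): offset=10
After 4 (tell()): offset=10
After 5 (seek(7, SET)): offset=7
After 6 (read(2)): returned 'XV', offset=9
After 7 (seek(-13, END)): offset=11
After 8 (read(5)): returned 'K6X0B', offset=16
After 9 (seek(-20, END)): offset=4

Answer: DFOMGZXVXVK6X0B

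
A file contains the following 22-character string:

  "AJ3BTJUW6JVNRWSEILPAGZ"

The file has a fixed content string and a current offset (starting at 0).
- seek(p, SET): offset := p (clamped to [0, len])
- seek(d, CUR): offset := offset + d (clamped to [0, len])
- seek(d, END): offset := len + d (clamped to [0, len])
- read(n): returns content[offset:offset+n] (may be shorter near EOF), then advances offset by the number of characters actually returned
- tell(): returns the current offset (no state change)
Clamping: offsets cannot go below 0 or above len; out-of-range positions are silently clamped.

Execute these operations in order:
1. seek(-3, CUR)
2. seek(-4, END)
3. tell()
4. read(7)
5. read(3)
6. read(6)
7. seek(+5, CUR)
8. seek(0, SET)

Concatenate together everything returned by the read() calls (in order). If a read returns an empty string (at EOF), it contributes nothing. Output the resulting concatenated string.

Answer: PAGZ

Derivation:
After 1 (seek(-3, CUR)): offset=0
After 2 (seek(-4, END)): offset=18
After 3 (tell()): offset=18
After 4 (read(7)): returned 'PAGZ', offset=22
After 5 (read(3)): returned '', offset=22
After 6 (read(6)): returned '', offset=22
After 7 (seek(+5, CUR)): offset=22
After 8 (seek(0, SET)): offset=0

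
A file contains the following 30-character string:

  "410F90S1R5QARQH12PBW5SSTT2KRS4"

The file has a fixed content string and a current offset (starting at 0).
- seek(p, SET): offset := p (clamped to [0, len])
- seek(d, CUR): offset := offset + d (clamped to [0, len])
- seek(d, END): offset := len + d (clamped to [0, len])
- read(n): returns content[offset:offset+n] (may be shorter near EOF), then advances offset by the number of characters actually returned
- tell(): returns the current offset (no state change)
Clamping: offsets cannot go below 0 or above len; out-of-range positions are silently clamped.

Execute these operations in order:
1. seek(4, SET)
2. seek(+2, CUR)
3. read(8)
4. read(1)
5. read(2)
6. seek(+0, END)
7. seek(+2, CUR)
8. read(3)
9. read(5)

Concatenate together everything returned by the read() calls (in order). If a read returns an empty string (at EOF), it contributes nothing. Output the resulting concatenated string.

After 1 (seek(4, SET)): offset=4
After 2 (seek(+2, CUR)): offset=6
After 3 (read(8)): returned 'S1R5QARQ', offset=14
After 4 (read(1)): returned 'H', offset=15
After 5 (read(2)): returned '12', offset=17
After 6 (seek(+0, END)): offset=30
After 7 (seek(+2, CUR)): offset=30
After 8 (read(3)): returned '', offset=30
After 9 (read(5)): returned '', offset=30

Answer: S1R5QARQH12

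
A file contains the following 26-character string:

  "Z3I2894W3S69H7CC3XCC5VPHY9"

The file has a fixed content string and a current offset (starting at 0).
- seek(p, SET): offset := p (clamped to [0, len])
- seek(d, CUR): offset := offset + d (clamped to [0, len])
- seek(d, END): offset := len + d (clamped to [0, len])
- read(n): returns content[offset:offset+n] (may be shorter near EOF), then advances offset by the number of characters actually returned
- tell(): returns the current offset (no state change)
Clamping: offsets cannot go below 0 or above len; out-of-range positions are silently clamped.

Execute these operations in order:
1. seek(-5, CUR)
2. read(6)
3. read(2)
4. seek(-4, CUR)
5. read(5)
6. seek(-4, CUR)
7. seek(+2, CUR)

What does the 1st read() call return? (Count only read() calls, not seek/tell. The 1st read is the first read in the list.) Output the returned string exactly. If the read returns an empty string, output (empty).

After 1 (seek(-5, CUR)): offset=0
After 2 (read(6)): returned 'Z3I289', offset=6
After 3 (read(2)): returned '4W', offset=8
After 4 (seek(-4, CUR)): offset=4
After 5 (read(5)): returned '894W3', offset=9
After 6 (seek(-4, CUR)): offset=5
After 7 (seek(+2, CUR)): offset=7

Answer: Z3I289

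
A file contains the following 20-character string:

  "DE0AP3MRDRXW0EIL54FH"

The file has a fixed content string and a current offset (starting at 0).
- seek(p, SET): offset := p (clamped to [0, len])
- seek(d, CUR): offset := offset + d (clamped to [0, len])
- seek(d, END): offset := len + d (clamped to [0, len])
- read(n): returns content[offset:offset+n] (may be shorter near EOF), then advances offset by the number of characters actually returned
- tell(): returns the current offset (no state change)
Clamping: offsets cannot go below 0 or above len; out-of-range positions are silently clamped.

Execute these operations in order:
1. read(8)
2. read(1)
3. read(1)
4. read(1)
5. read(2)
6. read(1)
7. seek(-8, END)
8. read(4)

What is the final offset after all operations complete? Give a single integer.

After 1 (read(8)): returned 'DE0AP3MR', offset=8
After 2 (read(1)): returned 'D', offset=9
After 3 (read(1)): returned 'R', offset=10
After 4 (read(1)): returned 'X', offset=11
After 5 (read(2)): returned 'W0', offset=13
After 6 (read(1)): returned 'E', offset=14
After 7 (seek(-8, END)): offset=12
After 8 (read(4)): returned '0EIL', offset=16

Answer: 16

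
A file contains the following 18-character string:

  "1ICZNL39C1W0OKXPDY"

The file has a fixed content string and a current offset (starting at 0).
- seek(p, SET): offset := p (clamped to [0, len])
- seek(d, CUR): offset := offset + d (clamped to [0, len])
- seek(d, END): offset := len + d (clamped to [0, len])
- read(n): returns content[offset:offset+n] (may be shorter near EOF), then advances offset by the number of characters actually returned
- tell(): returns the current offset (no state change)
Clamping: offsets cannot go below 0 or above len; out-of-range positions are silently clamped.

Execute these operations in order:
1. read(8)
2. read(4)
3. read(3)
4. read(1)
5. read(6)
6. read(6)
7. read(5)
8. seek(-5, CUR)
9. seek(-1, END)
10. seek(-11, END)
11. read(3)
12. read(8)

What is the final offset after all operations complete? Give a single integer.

Answer: 18

Derivation:
After 1 (read(8)): returned '1ICZNL39', offset=8
After 2 (read(4)): returned 'C1W0', offset=12
After 3 (read(3)): returned 'OKX', offset=15
After 4 (read(1)): returned 'P', offset=16
After 5 (read(6)): returned 'DY', offset=18
After 6 (read(6)): returned '', offset=18
After 7 (read(5)): returned '', offset=18
After 8 (seek(-5, CUR)): offset=13
After 9 (seek(-1, END)): offset=17
After 10 (seek(-11, END)): offset=7
After 11 (read(3)): returned '9C1', offset=10
After 12 (read(8)): returned 'W0OKXPDY', offset=18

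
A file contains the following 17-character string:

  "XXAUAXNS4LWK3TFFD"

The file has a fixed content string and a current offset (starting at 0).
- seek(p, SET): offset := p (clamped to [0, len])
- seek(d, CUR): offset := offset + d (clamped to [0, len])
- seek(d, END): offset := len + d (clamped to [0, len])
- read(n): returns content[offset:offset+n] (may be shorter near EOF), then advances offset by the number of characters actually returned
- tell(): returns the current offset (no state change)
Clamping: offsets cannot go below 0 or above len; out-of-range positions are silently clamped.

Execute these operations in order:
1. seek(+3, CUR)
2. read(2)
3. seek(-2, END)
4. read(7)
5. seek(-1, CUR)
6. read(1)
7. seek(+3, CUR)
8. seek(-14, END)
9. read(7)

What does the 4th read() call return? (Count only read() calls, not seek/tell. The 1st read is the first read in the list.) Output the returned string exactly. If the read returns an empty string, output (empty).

After 1 (seek(+3, CUR)): offset=3
After 2 (read(2)): returned 'UA', offset=5
After 3 (seek(-2, END)): offset=15
After 4 (read(7)): returned 'FD', offset=17
After 5 (seek(-1, CUR)): offset=16
After 6 (read(1)): returned 'D', offset=17
After 7 (seek(+3, CUR)): offset=17
After 8 (seek(-14, END)): offset=3
After 9 (read(7)): returned 'UAXNS4L', offset=10

Answer: UAXNS4L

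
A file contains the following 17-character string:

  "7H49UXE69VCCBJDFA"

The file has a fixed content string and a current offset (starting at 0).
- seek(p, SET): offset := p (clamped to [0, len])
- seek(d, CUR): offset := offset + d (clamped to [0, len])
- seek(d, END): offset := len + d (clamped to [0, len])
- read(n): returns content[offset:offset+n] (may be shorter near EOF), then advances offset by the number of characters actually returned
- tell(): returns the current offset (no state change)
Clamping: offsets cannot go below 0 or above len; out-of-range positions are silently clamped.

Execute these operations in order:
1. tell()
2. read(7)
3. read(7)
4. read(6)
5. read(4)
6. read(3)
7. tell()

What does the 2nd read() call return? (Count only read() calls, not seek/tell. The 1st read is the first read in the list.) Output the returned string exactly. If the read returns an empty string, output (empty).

Answer: 69VCCBJ

Derivation:
After 1 (tell()): offset=0
After 2 (read(7)): returned '7H49UXE', offset=7
After 3 (read(7)): returned '69VCCBJ', offset=14
After 4 (read(6)): returned 'DFA', offset=17
After 5 (read(4)): returned '', offset=17
After 6 (read(3)): returned '', offset=17
After 7 (tell()): offset=17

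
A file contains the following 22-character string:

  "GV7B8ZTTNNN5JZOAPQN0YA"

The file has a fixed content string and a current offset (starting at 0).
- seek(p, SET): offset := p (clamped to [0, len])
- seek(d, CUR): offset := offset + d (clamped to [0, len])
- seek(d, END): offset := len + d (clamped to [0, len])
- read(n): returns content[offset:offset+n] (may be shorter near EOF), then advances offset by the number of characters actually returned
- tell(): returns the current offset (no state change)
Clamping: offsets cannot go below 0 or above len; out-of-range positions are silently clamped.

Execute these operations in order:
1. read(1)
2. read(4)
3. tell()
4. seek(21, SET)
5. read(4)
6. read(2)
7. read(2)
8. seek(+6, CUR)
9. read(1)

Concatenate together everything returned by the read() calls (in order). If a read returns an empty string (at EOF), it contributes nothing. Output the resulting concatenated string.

Answer: GV7B8A

Derivation:
After 1 (read(1)): returned 'G', offset=1
After 2 (read(4)): returned 'V7B8', offset=5
After 3 (tell()): offset=5
After 4 (seek(21, SET)): offset=21
After 5 (read(4)): returned 'A', offset=22
After 6 (read(2)): returned '', offset=22
After 7 (read(2)): returned '', offset=22
After 8 (seek(+6, CUR)): offset=22
After 9 (read(1)): returned '', offset=22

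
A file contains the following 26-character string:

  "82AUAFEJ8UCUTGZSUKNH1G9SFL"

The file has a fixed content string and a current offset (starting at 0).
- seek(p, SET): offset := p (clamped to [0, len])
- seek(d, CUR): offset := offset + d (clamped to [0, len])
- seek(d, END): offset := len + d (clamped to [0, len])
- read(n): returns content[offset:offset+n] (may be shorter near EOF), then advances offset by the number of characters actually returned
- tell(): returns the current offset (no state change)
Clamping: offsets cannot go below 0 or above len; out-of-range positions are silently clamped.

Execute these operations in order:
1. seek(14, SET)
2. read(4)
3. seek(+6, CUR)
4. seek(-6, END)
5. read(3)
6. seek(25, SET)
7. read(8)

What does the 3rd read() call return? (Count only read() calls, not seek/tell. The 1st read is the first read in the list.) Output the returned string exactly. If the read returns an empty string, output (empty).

After 1 (seek(14, SET)): offset=14
After 2 (read(4)): returned 'ZSUK', offset=18
After 3 (seek(+6, CUR)): offset=24
After 4 (seek(-6, END)): offset=20
After 5 (read(3)): returned '1G9', offset=23
After 6 (seek(25, SET)): offset=25
After 7 (read(8)): returned 'L', offset=26

Answer: L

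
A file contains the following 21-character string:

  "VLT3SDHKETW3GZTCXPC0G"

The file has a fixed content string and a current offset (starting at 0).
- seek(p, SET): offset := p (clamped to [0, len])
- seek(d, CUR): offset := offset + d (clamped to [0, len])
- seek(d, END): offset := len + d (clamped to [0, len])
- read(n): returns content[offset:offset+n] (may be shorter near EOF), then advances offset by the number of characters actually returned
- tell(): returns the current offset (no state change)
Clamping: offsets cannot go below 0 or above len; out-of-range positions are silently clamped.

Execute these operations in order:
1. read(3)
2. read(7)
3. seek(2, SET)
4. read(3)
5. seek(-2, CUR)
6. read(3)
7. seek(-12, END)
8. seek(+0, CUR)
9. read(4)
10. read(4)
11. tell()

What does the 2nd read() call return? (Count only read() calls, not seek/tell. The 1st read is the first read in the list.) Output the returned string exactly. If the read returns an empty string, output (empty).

After 1 (read(3)): returned 'VLT', offset=3
After 2 (read(7)): returned '3SDHKET', offset=10
After 3 (seek(2, SET)): offset=2
After 4 (read(3)): returned 'T3S', offset=5
After 5 (seek(-2, CUR)): offset=3
After 6 (read(3)): returned '3SD', offset=6
After 7 (seek(-12, END)): offset=9
After 8 (seek(+0, CUR)): offset=9
After 9 (read(4)): returned 'TW3G', offset=13
After 10 (read(4)): returned 'ZTCX', offset=17
After 11 (tell()): offset=17

Answer: 3SDHKET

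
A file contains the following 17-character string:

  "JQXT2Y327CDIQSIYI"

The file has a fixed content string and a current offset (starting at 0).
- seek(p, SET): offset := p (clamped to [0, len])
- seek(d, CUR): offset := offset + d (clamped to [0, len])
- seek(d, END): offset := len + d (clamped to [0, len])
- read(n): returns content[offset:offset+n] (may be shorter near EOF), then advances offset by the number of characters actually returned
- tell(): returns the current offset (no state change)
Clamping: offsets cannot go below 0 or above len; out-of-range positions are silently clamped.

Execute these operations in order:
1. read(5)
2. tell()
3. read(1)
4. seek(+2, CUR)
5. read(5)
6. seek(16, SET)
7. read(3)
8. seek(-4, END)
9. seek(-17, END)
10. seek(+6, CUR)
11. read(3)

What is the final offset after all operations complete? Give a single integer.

Answer: 9

Derivation:
After 1 (read(5)): returned 'JQXT2', offset=5
After 2 (tell()): offset=5
After 3 (read(1)): returned 'Y', offset=6
After 4 (seek(+2, CUR)): offset=8
After 5 (read(5)): returned '7CDIQ', offset=13
After 6 (seek(16, SET)): offset=16
After 7 (read(3)): returned 'I', offset=17
After 8 (seek(-4, END)): offset=13
After 9 (seek(-17, END)): offset=0
After 10 (seek(+6, CUR)): offset=6
After 11 (read(3)): returned '327', offset=9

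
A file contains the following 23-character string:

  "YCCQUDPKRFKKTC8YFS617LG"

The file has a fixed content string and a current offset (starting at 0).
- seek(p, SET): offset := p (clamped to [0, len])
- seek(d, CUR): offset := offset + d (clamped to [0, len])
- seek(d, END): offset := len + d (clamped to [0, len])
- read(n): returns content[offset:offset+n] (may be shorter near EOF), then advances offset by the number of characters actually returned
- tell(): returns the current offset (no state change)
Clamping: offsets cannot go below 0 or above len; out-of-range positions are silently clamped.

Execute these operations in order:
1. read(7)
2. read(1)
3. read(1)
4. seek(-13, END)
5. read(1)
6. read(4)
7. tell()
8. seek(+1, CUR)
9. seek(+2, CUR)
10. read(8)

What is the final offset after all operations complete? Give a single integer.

Answer: 23

Derivation:
After 1 (read(7)): returned 'YCCQUDP', offset=7
After 2 (read(1)): returned 'K', offset=8
After 3 (read(1)): returned 'R', offset=9
After 4 (seek(-13, END)): offset=10
After 5 (read(1)): returned 'K', offset=11
After 6 (read(4)): returned 'KTC8', offset=15
After 7 (tell()): offset=15
After 8 (seek(+1, CUR)): offset=16
After 9 (seek(+2, CUR)): offset=18
After 10 (read(8)): returned '617LG', offset=23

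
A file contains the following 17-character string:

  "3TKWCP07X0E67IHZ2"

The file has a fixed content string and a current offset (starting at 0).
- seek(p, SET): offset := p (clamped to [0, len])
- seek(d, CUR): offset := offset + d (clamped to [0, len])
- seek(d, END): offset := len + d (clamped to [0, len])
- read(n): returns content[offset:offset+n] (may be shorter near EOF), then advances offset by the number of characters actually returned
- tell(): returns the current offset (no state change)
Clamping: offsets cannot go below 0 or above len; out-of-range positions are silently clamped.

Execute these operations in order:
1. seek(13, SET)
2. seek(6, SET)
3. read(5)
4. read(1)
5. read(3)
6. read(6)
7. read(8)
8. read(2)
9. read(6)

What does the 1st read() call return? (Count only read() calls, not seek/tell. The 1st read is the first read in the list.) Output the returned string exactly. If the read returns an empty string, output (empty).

Answer: 07X0E

Derivation:
After 1 (seek(13, SET)): offset=13
After 2 (seek(6, SET)): offset=6
After 3 (read(5)): returned '07X0E', offset=11
After 4 (read(1)): returned '6', offset=12
After 5 (read(3)): returned '7IH', offset=15
After 6 (read(6)): returned 'Z2', offset=17
After 7 (read(8)): returned '', offset=17
After 8 (read(2)): returned '', offset=17
After 9 (read(6)): returned '', offset=17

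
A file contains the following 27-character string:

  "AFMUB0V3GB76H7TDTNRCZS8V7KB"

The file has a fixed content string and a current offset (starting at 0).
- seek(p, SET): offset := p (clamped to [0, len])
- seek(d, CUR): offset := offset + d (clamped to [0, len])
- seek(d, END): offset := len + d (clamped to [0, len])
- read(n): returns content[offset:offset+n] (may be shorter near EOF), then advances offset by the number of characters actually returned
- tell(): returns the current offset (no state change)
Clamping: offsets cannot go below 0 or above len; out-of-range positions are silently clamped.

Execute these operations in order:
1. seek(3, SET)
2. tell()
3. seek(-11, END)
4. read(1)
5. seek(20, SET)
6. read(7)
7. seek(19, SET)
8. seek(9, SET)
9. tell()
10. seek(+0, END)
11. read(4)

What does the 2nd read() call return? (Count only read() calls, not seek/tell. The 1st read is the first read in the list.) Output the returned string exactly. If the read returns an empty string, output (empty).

After 1 (seek(3, SET)): offset=3
After 2 (tell()): offset=3
After 3 (seek(-11, END)): offset=16
After 4 (read(1)): returned 'T', offset=17
After 5 (seek(20, SET)): offset=20
After 6 (read(7)): returned 'ZS8V7KB', offset=27
After 7 (seek(19, SET)): offset=19
After 8 (seek(9, SET)): offset=9
After 9 (tell()): offset=9
After 10 (seek(+0, END)): offset=27
After 11 (read(4)): returned '', offset=27

Answer: ZS8V7KB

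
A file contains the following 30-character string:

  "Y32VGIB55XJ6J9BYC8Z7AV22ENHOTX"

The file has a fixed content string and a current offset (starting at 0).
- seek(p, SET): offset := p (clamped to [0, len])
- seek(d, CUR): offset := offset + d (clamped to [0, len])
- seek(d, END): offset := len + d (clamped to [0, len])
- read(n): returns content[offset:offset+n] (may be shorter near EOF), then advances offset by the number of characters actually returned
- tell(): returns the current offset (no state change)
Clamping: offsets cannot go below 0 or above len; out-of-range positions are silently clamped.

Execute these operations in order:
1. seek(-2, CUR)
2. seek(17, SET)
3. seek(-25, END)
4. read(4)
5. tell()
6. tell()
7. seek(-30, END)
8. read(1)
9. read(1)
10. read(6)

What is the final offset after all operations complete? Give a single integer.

After 1 (seek(-2, CUR)): offset=0
After 2 (seek(17, SET)): offset=17
After 3 (seek(-25, END)): offset=5
After 4 (read(4)): returned 'IB55', offset=9
After 5 (tell()): offset=9
After 6 (tell()): offset=9
After 7 (seek(-30, END)): offset=0
After 8 (read(1)): returned 'Y', offset=1
After 9 (read(1)): returned '3', offset=2
After 10 (read(6)): returned '2VGIB5', offset=8

Answer: 8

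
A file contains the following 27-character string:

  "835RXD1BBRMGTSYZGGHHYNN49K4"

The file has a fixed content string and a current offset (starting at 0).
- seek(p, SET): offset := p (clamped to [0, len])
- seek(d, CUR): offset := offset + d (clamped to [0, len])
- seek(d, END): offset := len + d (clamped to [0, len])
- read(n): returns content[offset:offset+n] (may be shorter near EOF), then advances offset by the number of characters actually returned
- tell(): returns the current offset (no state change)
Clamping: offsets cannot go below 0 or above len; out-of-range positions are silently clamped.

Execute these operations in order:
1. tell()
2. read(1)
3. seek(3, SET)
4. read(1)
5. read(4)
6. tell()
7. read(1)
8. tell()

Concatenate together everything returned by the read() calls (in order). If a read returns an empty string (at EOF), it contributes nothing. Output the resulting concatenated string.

After 1 (tell()): offset=0
After 2 (read(1)): returned '8', offset=1
After 3 (seek(3, SET)): offset=3
After 4 (read(1)): returned 'R', offset=4
After 5 (read(4)): returned 'XD1B', offset=8
After 6 (tell()): offset=8
After 7 (read(1)): returned 'B', offset=9
After 8 (tell()): offset=9

Answer: 8RXD1BB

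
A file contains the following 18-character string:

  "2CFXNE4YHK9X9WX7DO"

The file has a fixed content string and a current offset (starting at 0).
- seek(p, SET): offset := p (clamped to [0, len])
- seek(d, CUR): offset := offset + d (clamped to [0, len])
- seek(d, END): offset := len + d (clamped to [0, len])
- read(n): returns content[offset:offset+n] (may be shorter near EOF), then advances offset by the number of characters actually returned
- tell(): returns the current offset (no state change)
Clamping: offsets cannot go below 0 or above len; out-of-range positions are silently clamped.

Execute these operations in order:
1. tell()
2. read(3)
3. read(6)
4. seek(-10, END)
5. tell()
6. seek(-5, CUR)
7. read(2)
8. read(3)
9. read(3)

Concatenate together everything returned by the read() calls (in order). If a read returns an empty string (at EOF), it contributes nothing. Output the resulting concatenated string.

After 1 (tell()): offset=0
After 2 (read(3)): returned '2CF', offset=3
After 3 (read(6)): returned 'XNE4YH', offset=9
After 4 (seek(-10, END)): offset=8
After 5 (tell()): offset=8
After 6 (seek(-5, CUR)): offset=3
After 7 (read(2)): returned 'XN', offset=5
After 8 (read(3)): returned 'E4Y', offset=8
After 9 (read(3)): returned 'HK9', offset=11

Answer: 2CFXNE4YHXNE4YHK9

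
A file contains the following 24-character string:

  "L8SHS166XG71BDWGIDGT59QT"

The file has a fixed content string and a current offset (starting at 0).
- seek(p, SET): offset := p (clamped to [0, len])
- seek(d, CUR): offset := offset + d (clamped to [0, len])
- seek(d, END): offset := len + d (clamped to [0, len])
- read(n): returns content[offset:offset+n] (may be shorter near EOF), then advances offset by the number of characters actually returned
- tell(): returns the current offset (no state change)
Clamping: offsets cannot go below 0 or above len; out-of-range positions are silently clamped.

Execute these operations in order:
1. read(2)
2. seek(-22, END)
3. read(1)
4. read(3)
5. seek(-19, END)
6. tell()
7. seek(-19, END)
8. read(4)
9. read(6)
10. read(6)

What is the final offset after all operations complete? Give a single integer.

Answer: 21

Derivation:
After 1 (read(2)): returned 'L8', offset=2
After 2 (seek(-22, END)): offset=2
After 3 (read(1)): returned 'S', offset=3
After 4 (read(3)): returned 'HS1', offset=6
After 5 (seek(-19, END)): offset=5
After 6 (tell()): offset=5
After 7 (seek(-19, END)): offset=5
After 8 (read(4)): returned '166X', offset=9
After 9 (read(6)): returned 'G71BDW', offset=15
After 10 (read(6)): returned 'GIDGT5', offset=21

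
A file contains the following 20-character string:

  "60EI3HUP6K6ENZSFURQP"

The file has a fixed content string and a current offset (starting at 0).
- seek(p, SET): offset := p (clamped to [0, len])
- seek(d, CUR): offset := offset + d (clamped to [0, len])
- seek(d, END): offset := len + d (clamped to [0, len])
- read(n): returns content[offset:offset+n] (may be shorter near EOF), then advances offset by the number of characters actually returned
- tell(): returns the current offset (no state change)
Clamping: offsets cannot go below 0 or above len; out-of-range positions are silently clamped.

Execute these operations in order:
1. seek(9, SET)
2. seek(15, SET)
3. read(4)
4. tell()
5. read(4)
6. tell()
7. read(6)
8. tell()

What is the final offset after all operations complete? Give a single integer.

Answer: 20

Derivation:
After 1 (seek(9, SET)): offset=9
After 2 (seek(15, SET)): offset=15
After 3 (read(4)): returned 'FURQ', offset=19
After 4 (tell()): offset=19
After 5 (read(4)): returned 'P', offset=20
After 6 (tell()): offset=20
After 7 (read(6)): returned '', offset=20
After 8 (tell()): offset=20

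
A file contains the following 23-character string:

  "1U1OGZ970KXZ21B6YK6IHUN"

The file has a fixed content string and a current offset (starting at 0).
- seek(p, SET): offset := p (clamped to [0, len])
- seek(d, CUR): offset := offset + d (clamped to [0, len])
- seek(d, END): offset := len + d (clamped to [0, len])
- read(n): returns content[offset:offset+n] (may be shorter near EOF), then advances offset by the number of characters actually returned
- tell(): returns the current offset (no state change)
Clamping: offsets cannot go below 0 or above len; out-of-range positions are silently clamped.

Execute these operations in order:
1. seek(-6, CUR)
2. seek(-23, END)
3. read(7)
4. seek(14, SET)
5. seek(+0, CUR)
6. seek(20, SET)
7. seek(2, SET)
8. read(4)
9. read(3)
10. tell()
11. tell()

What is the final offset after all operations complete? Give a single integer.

After 1 (seek(-6, CUR)): offset=0
After 2 (seek(-23, END)): offset=0
After 3 (read(7)): returned '1U1OGZ9', offset=7
After 4 (seek(14, SET)): offset=14
After 5 (seek(+0, CUR)): offset=14
After 6 (seek(20, SET)): offset=20
After 7 (seek(2, SET)): offset=2
After 8 (read(4)): returned '1OGZ', offset=6
After 9 (read(3)): returned '970', offset=9
After 10 (tell()): offset=9
After 11 (tell()): offset=9

Answer: 9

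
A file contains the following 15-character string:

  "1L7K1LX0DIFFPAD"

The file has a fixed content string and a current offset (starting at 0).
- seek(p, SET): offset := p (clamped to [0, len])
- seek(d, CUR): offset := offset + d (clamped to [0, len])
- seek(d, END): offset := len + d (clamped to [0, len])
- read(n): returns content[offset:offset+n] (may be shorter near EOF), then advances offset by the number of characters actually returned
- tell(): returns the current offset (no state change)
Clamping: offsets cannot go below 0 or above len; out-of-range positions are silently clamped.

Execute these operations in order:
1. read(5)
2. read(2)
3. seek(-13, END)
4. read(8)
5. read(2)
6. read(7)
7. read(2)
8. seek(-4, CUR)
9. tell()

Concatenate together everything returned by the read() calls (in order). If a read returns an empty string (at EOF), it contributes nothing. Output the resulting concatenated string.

After 1 (read(5)): returned '1L7K1', offset=5
After 2 (read(2)): returned 'LX', offset=7
After 3 (seek(-13, END)): offset=2
After 4 (read(8)): returned '7K1LX0DI', offset=10
After 5 (read(2)): returned 'FF', offset=12
After 6 (read(7)): returned 'PAD', offset=15
After 7 (read(2)): returned '', offset=15
After 8 (seek(-4, CUR)): offset=11
After 9 (tell()): offset=11

Answer: 1L7K1LX7K1LX0DIFFPAD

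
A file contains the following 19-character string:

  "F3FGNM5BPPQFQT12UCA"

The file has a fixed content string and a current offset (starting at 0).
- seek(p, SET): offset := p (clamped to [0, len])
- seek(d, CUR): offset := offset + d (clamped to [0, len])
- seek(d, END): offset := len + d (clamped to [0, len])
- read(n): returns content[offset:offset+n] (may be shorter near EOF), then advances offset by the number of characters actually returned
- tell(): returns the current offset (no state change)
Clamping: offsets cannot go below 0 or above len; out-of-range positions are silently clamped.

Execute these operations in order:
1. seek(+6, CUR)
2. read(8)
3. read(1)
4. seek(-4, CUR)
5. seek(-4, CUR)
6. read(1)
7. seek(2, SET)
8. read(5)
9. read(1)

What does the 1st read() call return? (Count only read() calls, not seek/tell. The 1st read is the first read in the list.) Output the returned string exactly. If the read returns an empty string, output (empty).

Answer: 5BPPQFQT

Derivation:
After 1 (seek(+6, CUR)): offset=6
After 2 (read(8)): returned '5BPPQFQT', offset=14
After 3 (read(1)): returned '1', offset=15
After 4 (seek(-4, CUR)): offset=11
After 5 (seek(-4, CUR)): offset=7
After 6 (read(1)): returned 'B', offset=8
After 7 (seek(2, SET)): offset=2
After 8 (read(5)): returned 'FGNM5', offset=7
After 9 (read(1)): returned 'B', offset=8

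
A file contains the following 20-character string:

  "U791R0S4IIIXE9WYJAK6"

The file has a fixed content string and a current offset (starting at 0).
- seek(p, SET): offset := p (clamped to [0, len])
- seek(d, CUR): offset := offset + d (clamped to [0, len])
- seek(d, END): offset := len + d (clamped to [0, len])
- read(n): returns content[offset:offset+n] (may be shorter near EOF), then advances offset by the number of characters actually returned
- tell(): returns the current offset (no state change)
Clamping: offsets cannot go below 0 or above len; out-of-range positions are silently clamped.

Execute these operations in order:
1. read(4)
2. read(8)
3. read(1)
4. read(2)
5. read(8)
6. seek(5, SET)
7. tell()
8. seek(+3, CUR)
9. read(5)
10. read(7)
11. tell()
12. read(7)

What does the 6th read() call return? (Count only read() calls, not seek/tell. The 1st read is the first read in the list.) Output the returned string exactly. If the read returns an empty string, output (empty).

Answer: IIIXE

Derivation:
After 1 (read(4)): returned 'U791', offset=4
After 2 (read(8)): returned 'R0S4IIIX', offset=12
After 3 (read(1)): returned 'E', offset=13
After 4 (read(2)): returned '9W', offset=15
After 5 (read(8)): returned 'YJAK6', offset=20
After 6 (seek(5, SET)): offset=5
After 7 (tell()): offset=5
After 8 (seek(+3, CUR)): offset=8
After 9 (read(5)): returned 'IIIXE', offset=13
After 10 (read(7)): returned '9WYJAK6', offset=20
After 11 (tell()): offset=20
After 12 (read(7)): returned '', offset=20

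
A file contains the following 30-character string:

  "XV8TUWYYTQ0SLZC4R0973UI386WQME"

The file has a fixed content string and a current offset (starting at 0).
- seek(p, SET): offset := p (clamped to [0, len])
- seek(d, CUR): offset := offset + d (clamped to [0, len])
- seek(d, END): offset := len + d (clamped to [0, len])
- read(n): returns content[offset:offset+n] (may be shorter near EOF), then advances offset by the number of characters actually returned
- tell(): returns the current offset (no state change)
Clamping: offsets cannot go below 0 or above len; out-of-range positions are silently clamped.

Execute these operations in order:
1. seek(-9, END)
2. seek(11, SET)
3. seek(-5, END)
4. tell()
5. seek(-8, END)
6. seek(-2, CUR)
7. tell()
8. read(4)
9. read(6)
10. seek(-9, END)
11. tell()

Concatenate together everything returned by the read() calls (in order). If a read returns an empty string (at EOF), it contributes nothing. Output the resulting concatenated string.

After 1 (seek(-9, END)): offset=21
After 2 (seek(11, SET)): offset=11
After 3 (seek(-5, END)): offset=25
After 4 (tell()): offset=25
After 5 (seek(-8, END)): offset=22
After 6 (seek(-2, CUR)): offset=20
After 7 (tell()): offset=20
After 8 (read(4)): returned '3UI3', offset=24
After 9 (read(6)): returned '86WQME', offset=30
After 10 (seek(-9, END)): offset=21
After 11 (tell()): offset=21

Answer: 3UI386WQME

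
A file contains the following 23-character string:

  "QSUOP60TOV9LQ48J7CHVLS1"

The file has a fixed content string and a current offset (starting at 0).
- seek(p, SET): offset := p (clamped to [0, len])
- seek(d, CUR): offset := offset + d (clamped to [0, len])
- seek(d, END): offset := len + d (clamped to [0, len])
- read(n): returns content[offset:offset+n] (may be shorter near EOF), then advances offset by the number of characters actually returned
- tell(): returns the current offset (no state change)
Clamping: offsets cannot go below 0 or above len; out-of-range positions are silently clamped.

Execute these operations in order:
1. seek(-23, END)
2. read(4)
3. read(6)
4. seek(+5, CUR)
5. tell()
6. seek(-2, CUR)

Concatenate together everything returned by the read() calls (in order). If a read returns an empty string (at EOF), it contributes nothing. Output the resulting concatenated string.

Answer: QSUOP60TOV

Derivation:
After 1 (seek(-23, END)): offset=0
After 2 (read(4)): returned 'QSUO', offset=4
After 3 (read(6)): returned 'P60TOV', offset=10
After 4 (seek(+5, CUR)): offset=15
After 5 (tell()): offset=15
After 6 (seek(-2, CUR)): offset=13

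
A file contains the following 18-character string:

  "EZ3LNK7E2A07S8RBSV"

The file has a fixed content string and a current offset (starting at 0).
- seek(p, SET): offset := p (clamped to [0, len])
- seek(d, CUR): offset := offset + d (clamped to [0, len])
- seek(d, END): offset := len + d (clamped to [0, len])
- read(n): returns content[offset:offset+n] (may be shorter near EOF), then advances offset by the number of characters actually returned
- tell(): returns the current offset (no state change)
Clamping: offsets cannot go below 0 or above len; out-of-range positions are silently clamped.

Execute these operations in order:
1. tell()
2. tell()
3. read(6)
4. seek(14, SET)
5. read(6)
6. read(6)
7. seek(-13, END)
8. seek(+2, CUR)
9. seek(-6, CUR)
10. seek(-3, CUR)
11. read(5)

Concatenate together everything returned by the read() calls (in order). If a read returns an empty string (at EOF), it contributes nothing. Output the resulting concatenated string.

After 1 (tell()): offset=0
After 2 (tell()): offset=0
After 3 (read(6)): returned 'EZ3LNK', offset=6
After 4 (seek(14, SET)): offset=14
After 5 (read(6)): returned 'RBSV', offset=18
After 6 (read(6)): returned '', offset=18
After 7 (seek(-13, END)): offset=5
After 8 (seek(+2, CUR)): offset=7
After 9 (seek(-6, CUR)): offset=1
After 10 (seek(-3, CUR)): offset=0
After 11 (read(5)): returned 'EZ3LN', offset=5

Answer: EZ3LNKRBSVEZ3LN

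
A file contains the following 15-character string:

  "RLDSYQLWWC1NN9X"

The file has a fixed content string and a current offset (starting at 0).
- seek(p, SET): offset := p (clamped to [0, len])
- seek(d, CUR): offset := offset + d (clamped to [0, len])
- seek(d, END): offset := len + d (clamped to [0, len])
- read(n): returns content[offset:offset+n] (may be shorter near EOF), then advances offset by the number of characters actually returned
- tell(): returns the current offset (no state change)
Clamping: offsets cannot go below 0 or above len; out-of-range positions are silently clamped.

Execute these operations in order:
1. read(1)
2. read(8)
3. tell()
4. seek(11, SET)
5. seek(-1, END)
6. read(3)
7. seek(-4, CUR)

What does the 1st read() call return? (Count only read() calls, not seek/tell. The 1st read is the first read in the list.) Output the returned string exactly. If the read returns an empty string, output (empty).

Answer: R

Derivation:
After 1 (read(1)): returned 'R', offset=1
After 2 (read(8)): returned 'LDSYQLWW', offset=9
After 3 (tell()): offset=9
After 4 (seek(11, SET)): offset=11
After 5 (seek(-1, END)): offset=14
After 6 (read(3)): returned 'X', offset=15
After 7 (seek(-4, CUR)): offset=11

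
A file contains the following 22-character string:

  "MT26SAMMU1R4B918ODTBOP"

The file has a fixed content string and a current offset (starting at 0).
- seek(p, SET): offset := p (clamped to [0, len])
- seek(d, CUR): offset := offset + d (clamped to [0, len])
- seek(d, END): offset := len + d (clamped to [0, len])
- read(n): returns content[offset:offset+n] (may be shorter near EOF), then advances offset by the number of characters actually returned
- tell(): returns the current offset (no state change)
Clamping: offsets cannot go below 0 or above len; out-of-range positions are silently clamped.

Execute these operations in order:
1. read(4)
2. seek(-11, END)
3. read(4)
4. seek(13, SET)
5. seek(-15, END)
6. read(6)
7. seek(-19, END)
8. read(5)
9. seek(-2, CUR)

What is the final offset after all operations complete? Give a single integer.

After 1 (read(4)): returned 'MT26', offset=4
After 2 (seek(-11, END)): offset=11
After 3 (read(4)): returned '4B91', offset=15
After 4 (seek(13, SET)): offset=13
After 5 (seek(-15, END)): offset=7
After 6 (read(6)): returned 'MU1R4B', offset=13
After 7 (seek(-19, END)): offset=3
After 8 (read(5)): returned '6SAMM', offset=8
After 9 (seek(-2, CUR)): offset=6

Answer: 6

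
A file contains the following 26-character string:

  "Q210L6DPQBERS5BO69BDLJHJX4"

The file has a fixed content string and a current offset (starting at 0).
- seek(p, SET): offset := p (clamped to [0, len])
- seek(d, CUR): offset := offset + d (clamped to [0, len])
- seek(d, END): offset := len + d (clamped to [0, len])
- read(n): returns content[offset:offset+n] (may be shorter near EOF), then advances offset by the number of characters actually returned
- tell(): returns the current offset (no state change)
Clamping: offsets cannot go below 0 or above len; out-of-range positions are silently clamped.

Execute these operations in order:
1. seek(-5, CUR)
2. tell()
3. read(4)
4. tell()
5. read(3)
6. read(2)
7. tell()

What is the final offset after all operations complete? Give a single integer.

After 1 (seek(-5, CUR)): offset=0
After 2 (tell()): offset=0
After 3 (read(4)): returned 'Q210', offset=4
After 4 (tell()): offset=4
After 5 (read(3)): returned 'L6D', offset=7
After 6 (read(2)): returned 'PQ', offset=9
After 7 (tell()): offset=9

Answer: 9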